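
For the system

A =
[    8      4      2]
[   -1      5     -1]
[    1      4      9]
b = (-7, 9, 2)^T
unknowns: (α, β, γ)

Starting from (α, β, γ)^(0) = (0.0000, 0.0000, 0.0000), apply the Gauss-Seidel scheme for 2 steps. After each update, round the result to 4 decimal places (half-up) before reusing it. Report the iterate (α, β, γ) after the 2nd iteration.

(-1.5868, 1.4021, -0.2246)

Iteration 1:
  α = (-7 - (4)·0.0000 - (2)·0.0000) / (8) = -0.8750
  β = (9 - (-1)·-0.8750 - (-1)·0.0000) / (5) = 1.6250
  γ = (2 - (1)·-0.8750 - (4)·1.6250) / (9) = -0.4028
Iteration 2:
  α = (-7 - (4)·1.6250 - (2)·-0.4028) / (8) = -1.5868
  β = (9 - (-1)·-1.5868 - (-1)·-0.4028) / (5) = 1.4021
  γ = (2 - (1)·-1.5868 - (4)·1.4021) / (9) = -0.2246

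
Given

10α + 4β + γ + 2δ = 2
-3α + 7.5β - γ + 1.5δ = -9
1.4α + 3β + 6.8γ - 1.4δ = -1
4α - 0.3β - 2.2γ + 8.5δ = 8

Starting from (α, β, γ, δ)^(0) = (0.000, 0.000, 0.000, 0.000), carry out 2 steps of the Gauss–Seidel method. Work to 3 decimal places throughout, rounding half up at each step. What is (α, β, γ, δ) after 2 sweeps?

Iteration 1:
  α = (2 - (4)·0.000 - (1)·0.000 - (2)·0.000) / (10) = 0.200
  β = (-9 - (-3)·0.200 - (-1)·0.000 - (1.5)·0.000) / (7.5) = -1.120
  γ = (-1 - (1.4)·0.200 - (3)·-1.120 - (-1.4)·0.000) / (6.8) = 0.306
  δ = (8 - (4)·0.200 - (-0.3)·-1.120 - (-2.2)·0.306) / (8.5) = 0.887
Iteration 2:
  α = (2 - (4)·-1.120 - (1)·0.306 - (2)·0.887) / (10) = 0.440
  β = (-9 - (-3)·0.440 - (-1)·0.306 - (1.5)·0.887) / (7.5) = -1.161
  γ = (-1 - (1.4)·0.440 - (3)·-1.161 - (-1.4)·0.887) / (6.8) = 0.457
  δ = (8 - (4)·0.440 - (-0.3)·-1.161 - (-2.2)·0.457) / (8.5) = 0.811

(0.440, -1.161, 0.457, 0.811)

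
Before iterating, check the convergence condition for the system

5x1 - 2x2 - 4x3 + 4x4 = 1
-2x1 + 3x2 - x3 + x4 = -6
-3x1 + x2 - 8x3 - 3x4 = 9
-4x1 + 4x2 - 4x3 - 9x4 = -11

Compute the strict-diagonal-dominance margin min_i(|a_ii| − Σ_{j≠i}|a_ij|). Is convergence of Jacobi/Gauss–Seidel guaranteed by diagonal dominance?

-5

row 1: |5| − (2+4+4) = -5
row 2: |3| − (2+1+1) = -1
row 3: |-8| − (3+1+3) = 1
row 4: |-9| − (4+4+4) = -3
minimum over rows = -5 → not strictly diagonally dominant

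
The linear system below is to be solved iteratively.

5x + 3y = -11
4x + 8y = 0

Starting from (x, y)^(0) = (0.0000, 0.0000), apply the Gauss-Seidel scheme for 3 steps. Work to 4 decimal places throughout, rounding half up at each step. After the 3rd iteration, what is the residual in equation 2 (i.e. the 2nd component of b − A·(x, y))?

0.0000

Iteration 1:
  x = (-11 - (3)·0.0000) / (5) = -2.2000
  y = (0 - (4)·-2.2000) / (8) = 1.1000
Iteration 2:
  x = (-11 - (3)·1.1000) / (5) = -2.8600
  y = (0 - (4)·-2.8600) / (8) = 1.4300
Iteration 3:
  x = (-11 - (3)·1.4300) / (5) = -3.0580
  y = (0 - (4)·-3.0580) / (8) = 1.5290
Residual b − A·x = (-0.2970, 0.0000)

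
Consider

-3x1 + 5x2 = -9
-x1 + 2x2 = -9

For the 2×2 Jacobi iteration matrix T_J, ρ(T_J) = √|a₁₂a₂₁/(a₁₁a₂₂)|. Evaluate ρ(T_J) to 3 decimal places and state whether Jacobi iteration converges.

a₁₂a₂₁/(a₁₁a₂₂) = (5)·(-1) / ((-3)·(2)) = 0.833333
ρ = √|0.833333| = √0.833333 = 0.913
ρ < 1, so Jacobi converges

0.913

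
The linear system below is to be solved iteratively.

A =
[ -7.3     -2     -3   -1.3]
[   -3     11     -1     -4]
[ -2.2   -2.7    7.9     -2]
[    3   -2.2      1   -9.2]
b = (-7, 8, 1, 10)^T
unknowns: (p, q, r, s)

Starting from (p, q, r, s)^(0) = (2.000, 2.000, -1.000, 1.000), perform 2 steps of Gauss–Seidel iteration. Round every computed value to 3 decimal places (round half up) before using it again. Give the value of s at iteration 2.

-1.060

Iteration 1:
  p = (-7 - (-2)·2.000 - (-3)·-1.000 - (-1.3)·1.000) / (-7.3) = 0.644
  q = (8 - (-3)·0.644 - (-1)·-1.000 - (-4)·1.000) / (11) = 1.176
  r = (1 - (-2.2)·0.644 - (-2.7)·1.176 - (-2)·1.000) / (7.9) = 0.961
  s = (10 - (3)·0.644 - (-2.2)·1.176 - (1)·0.961) / (-9.2) = -1.054
Iteration 2:
  p = (-7 - (-2)·1.176 - (-3)·0.961 - (-1.3)·-1.054) / (-7.3) = 0.429
  q = (8 - (-3)·0.429 - (-1)·0.961 - (-4)·-1.054) / (11) = 0.548
  r = (1 - (-2.2)·0.429 - (-2.7)·0.548 - (-2)·-1.054) / (7.9) = 0.167
  s = (10 - (3)·0.429 - (-2.2)·0.548 - (1)·0.167) / (-9.2) = -1.060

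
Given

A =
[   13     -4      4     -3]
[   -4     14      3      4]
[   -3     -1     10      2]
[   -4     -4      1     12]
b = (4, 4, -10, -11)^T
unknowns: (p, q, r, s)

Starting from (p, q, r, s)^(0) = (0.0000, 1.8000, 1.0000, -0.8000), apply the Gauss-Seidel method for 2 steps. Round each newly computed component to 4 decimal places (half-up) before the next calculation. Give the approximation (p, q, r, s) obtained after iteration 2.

Iteration 1:
  p = (4 - (-4)·1.8000 - (4)·1.0000 - (-3)·-0.8000) / (13) = 0.3692
  q = (4 - (-4)·0.3692 - (3)·1.0000 - (4)·-0.8000) / (14) = 0.4055
  r = (-10 - (-3)·0.3692 - (-1)·0.4055 - (2)·-0.8000) / (10) = -0.6887
  s = (-11 - (-4)·0.3692 - (-4)·0.4055 - (1)·-0.6887) / (12) = -0.6010
Iteration 2:
  p = (4 - (-4)·0.4055 - (4)·-0.6887 - (-3)·-0.6010) / (13) = 0.5057
  q = (4 - (-4)·0.5057 - (3)·-0.6887 - (4)·-0.6010) / (14) = 0.7495
  r = (-10 - (-3)·0.5057 - (-1)·0.7495 - (2)·-0.6010) / (10) = -0.6531
  s = (-11 - (-4)·0.5057 - (-4)·0.7495 - (1)·-0.6531) / (12) = -0.4438

(0.5057, 0.7495, -0.6531, -0.4438)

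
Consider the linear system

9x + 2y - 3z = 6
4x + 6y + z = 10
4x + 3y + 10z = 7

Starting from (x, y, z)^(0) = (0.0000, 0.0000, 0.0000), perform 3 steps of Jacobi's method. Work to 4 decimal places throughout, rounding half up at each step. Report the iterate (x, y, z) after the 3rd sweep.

Iteration 1:
  x = (6 - (2)·0.0000 - (-3)·0.0000) / (9) = 0.6667
  y = (10 - (4)·0.0000 - (1)·0.0000) / (6) = 1.6667
  z = (7 - (4)·0.0000 - (3)·0.0000) / (10) = 0.7000
Iteration 2:
  x = (6 - (2)·1.6667 - (-3)·0.7000) / (9) = 0.5296
  y = (10 - (4)·0.6667 - (1)·0.7000) / (6) = 1.1055
  z = (7 - (4)·0.6667 - (3)·1.6667) / (10) = -0.0667
Iteration 3:
  x = (6 - (2)·1.1055 - (-3)·-0.0667) / (9) = 0.3988
  y = (10 - (4)·0.5296 - (1)·-0.0667) / (6) = 1.3247
  z = (7 - (4)·0.5296 - (3)·1.1055) / (10) = 0.1565

(0.3988, 1.3247, 0.1565)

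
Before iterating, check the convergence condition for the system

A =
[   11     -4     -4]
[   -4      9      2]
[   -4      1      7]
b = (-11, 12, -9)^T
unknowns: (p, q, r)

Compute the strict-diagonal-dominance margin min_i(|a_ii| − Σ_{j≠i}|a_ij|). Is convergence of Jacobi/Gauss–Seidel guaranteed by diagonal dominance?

2

row 1: |11| − (4+4) = 3
row 2: |9| − (4+2) = 3
row 3: |7| − (4+1) = 2
minimum over rows = 2 → strictly diagonally dominant (convergence guaranteed)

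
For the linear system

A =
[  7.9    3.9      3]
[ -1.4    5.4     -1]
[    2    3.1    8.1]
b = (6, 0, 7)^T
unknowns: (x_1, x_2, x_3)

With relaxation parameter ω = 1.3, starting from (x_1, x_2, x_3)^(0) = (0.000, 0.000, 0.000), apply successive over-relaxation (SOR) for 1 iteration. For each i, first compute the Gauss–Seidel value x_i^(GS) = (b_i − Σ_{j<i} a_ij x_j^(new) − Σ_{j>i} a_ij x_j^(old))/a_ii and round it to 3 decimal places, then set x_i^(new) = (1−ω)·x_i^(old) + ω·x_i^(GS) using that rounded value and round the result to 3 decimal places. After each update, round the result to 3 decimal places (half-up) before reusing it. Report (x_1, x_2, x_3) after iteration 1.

Iteration 1:
  x_1: GS value = (6 - (3.9)·0.000 - (3)·0.000) / (7.9) = 0.759;  x_1 ← (1−ω)·0.000 + ω·0.759 = 0.987
  x_2: GS value = (0 - (-1.4)·0.987 - (-1)·0.000) / (5.4) = 0.256;  x_2 ← (1−ω)·0.000 + ω·0.256 = 0.333
  x_3: GS value = (7 - (2)·0.987 - (3.1)·0.333) / (8.1) = 0.493;  x_3 ← (1−ω)·0.000 + ω·0.493 = 0.641

(0.987, 0.333, 0.641)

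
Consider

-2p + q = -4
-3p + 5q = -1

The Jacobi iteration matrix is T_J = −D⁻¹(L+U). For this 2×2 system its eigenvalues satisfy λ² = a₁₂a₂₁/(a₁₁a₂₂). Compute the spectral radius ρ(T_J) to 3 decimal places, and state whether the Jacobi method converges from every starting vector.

a₁₂a₂₁/(a₁₁a₂₂) = (1)·(-3) / ((-2)·(5)) = 0.300000
ρ = √|0.300000| = √0.300000 = 0.548
ρ < 1, so Jacobi converges

0.548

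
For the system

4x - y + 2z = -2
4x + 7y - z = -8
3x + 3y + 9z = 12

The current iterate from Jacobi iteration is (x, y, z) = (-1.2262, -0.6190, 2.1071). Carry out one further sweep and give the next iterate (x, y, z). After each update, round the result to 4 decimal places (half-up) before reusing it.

(-1.7083, -0.1412, 1.9484)

One sweep:
  x = (-2 - (-1)·-0.6190 - (2)·2.1071) / (4) = -1.7083
  y = (-8 - (4)·-1.2262 - (-1)·2.1071) / (7) = -0.1412
  z = (12 - (3)·-1.2262 - (3)·-0.6190) / (9) = 1.9484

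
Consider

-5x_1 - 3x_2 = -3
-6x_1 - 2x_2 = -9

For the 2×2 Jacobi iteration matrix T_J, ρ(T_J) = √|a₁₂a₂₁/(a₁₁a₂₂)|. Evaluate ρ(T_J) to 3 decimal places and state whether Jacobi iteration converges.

1.342

a₁₂a₂₁/(a₁₁a₂₂) = (-3)·(-6) / ((-5)·(-2)) = 1.800000
ρ = √|1.800000| = √1.800000 = 1.342
ρ > 1, so Jacobi diverges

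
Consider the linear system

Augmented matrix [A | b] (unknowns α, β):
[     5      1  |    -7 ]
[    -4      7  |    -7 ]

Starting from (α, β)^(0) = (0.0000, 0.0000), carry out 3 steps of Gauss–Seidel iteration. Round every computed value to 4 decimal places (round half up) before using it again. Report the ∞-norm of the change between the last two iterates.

Iteration 1:
  α = (-7 - (1)·0.0000) / (5) = -1.4000
  β = (-7 - (-4)·-1.4000) / (7) = -1.8000
Iteration 2:
  α = (-7 - (1)·-1.8000) / (5) = -1.0400
  β = (-7 - (-4)·-1.0400) / (7) = -1.5943
Iteration 3:
  α = (-7 - (1)·-1.5943) / (5) = -1.0811
  β = (-7 - (-4)·-1.0811) / (7) = -1.6178
Change: (-0.0411, -0.0235) → max |·| = 0.0411

0.0411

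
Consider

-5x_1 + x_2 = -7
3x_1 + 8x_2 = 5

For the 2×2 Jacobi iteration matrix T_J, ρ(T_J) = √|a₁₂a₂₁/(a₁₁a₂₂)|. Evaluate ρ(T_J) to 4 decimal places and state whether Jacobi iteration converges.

a₁₂a₂₁/(a₁₁a₂₂) = (1)·(3) / ((-5)·(8)) = -0.075000
ρ = √|-0.075000| = √0.075000 = 0.2739
ρ < 1, so Jacobi converges

0.2739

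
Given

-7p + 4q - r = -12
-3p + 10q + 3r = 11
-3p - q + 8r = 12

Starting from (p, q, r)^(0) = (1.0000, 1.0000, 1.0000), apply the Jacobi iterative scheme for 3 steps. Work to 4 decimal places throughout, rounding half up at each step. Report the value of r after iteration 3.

Iteration 1:
  p = (-12 - (4)·1.0000 - (-1)·1.0000) / (-7) = 2.1429
  q = (11 - (-3)·1.0000 - (3)·1.0000) / (10) = 1.1000
  r = (12 - (-3)·1.0000 - (-1)·1.0000) / (8) = 2.0000
Iteration 2:
  p = (-12 - (4)·1.1000 - (-1)·2.0000) / (-7) = 2.0571
  q = (11 - (-3)·2.1429 - (3)·2.0000) / (10) = 1.1429
  r = (12 - (-3)·2.1429 - (-1)·1.1000) / (8) = 2.4411
Iteration 3:
  p = (-12 - (4)·1.1429 - (-1)·2.4411) / (-7) = 2.0186
  q = (11 - (-3)·2.0571 - (3)·2.4411) / (10) = 0.9848
  r = (12 - (-3)·2.0571 - (-1)·1.1429) / (8) = 2.4143

2.4143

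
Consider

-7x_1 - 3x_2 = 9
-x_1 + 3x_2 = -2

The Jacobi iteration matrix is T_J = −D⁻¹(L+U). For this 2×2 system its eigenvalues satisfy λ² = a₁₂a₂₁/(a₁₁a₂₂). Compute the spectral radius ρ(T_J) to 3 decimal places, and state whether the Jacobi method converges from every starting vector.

a₁₂a₂₁/(a₁₁a₂₂) = (-3)·(-1) / ((-7)·(3)) = -0.142857
ρ = √|-0.142857| = √0.142857 = 0.378
ρ < 1, so Jacobi converges

0.378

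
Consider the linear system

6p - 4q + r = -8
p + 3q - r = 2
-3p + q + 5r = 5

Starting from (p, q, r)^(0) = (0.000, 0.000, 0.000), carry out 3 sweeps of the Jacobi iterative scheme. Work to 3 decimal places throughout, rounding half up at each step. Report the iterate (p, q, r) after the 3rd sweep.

(-0.382, 1.041, 0.078)

Iteration 1:
  p = (-8 - (-4)·0.000 - (1)·0.000) / (6) = -1.333
  q = (2 - (1)·0.000 - (-1)·0.000) / (3) = 0.667
  r = (5 - (-3)·0.000 - (1)·0.000) / (5) = 1.000
Iteration 2:
  p = (-8 - (-4)·0.667 - (1)·1.000) / (6) = -1.055
  q = (2 - (1)·-1.333 - (-1)·1.000) / (3) = 1.444
  r = (5 - (-3)·-1.333 - (1)·0.667) / (5) = 0.067
Iteration 3:
  p = (-8 - (-4)·1.444 - (1)·0.067) / (6) = -0.382
  q = (2 - (1)·-1.055 - (-1)·0.067) / (3) = 1.041
  r = (5 - (-3)·-1.055 - (1)·1.444) / (5) = 0.078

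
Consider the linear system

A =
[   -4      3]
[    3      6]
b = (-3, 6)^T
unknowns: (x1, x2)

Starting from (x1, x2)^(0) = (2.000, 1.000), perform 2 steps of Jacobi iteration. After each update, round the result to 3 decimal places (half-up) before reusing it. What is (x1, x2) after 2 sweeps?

Iteration 1:
  x1 = (-3 - (3)·1.000) / (-4) = 1.500
  x2 = (6 - (3)·2.000) / (6) = 0.000
Iteration 2:
  x1 = (-3 - (3)·0.000) / (-4) = 0.750
  x2 = (6 - (3)·1.500) / (6) = 0.250

(0.750, 0.250)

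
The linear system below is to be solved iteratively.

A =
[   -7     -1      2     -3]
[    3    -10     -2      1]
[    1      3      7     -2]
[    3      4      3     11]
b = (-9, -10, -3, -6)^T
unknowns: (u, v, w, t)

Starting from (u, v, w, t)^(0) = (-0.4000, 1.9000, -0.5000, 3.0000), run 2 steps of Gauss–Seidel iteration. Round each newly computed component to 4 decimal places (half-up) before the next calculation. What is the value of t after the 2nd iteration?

Iteration 1:
  u = (-9 - (-1)·1.9000 - (2)·-0.5000 - (-3)·3.0000) / (-7) = -0.4143
  v = (-10 - (3)·-0.4143 - (-2)·-0.5000 - (1)·3.0000) / (-10) = 1.2757
  w = (-3 - (1)·-0.4143 - (3)·1.2757 - (-2)·3.0000) / (7) = -0.0590
  t = (-6 - (3)·-0.4143 - (4)·1.2757 - (3)·-0.0590) / (11) = -0.8803
Iteration 2:
  u = (-9 - (-1)·1.2757 - (2)·-0.0590 - (-3)·-0.8803) / (-7) = 1.4639
  v = (-10 - (3)·1.4639 - (-2)·-0.0590 - (1)·-0.8803) / (-10) = 1.3629
  w = (-3 - (1)·1.4639 - (3)·1.3629 - (-2)·-0.8803) / (7) = -1.4733
  t = (-6 - (3)·1.4639 - (4)·1.3629 - (3)·-1.4733) / (11) = -1.0385

-1.0385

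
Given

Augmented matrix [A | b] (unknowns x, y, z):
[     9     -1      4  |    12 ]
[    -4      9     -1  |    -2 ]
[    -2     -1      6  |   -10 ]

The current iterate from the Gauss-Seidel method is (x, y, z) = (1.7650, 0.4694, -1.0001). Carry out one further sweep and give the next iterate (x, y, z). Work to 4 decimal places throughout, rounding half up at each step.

(1.8300, 0.4800, -0.9767)

One sweep:
  x = (12 - (-1)·0.4694 - (4)·-1.0001) / (9) = 1.8300
  y = (-2 - (-4)·1.8300 - (-1)·-1.0001) / (9) = 0.4800
  z = (-10 - (-2)·1.8300 - (-1)·0.4800) / (6) = -0.9767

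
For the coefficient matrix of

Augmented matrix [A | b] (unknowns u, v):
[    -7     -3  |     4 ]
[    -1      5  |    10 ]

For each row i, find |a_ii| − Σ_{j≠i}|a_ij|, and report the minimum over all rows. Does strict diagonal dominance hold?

4

row 1: |-7| − (3) = 4
row 2: |5| − (1) = 4
minimum over rows = 4 → strictly diagonally dominant (convergence guaranteed)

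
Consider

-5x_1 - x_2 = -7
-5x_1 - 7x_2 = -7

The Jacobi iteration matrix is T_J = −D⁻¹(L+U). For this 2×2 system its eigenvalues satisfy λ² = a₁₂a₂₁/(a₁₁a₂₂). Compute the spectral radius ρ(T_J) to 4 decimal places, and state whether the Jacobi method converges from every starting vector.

0.3780

a₁₂a₂₁/(a₁₁a₂₂) = (-1)·(-5) / ((-5)·(-7)) = 0.142857
ρ = √|0.142857| = √0.142857 = 0.3780
ρ < 1, so Jacobi converges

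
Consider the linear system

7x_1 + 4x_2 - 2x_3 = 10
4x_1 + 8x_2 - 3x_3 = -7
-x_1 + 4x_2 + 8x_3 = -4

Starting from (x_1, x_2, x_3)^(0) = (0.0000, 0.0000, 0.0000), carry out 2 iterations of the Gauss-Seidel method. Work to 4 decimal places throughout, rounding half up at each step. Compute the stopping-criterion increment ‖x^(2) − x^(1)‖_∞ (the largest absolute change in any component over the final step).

Iteration 1:
  x_1 = (10 - (4)·0.0000 - (-2)·0.0000) / (7) = 1.4286
  x_2 = (-7 - (4)·1.4286 - (-3)·0.0000) / (8) = -1.5893
  x_3 = (-4 - (-1)·1.4286 - (4)·-1.5893) / (8) = 0.4732
Iteration 2:
  x_1 = (10 - (4)·-1.5893 - (-2)·0.4732) / (7) = 2.4719
  x_2 = (-7 - (4)·2.4719 - (-3)·0.4732) / (8) = -1.9335
  x_3 = (-4 - (-1)·2.4719 - (4)·-1.9335) / (8) = 0.7757
Change: (1.0433, -0.3442, 0.3025) → max |·| = 1.0433

1.0433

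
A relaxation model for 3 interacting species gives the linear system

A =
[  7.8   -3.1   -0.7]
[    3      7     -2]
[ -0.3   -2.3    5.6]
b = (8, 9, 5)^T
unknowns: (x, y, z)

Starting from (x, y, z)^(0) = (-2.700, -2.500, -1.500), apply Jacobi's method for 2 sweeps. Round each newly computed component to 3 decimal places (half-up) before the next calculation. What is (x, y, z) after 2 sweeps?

Iteration 1:
  x = (8 - (-3.1)·-2.500 - (-0.7)·-1.500) / (7.8) = -0.103
  y = (9 - (3)·-2.700 - (-2)·-1.500) / (7) = 2.014
  z = (5 - (-0.3)·-2.700 - (-2.3)·-2.500) / (5.6) = -0.279
Iteration 2:
  x = (8 - (-3.1)·2.014 - (-0.7)·-0.279) / (7.8) = 1.801
  y = (9 - (3)·-0.103 - (-2)·-0.279) / (7) = 1.250
  z = (5 - (-0.3)·-0.103 - (-2.3)·2.014) / (5.6) = 1.715

(1.801, 1.250, 1.715)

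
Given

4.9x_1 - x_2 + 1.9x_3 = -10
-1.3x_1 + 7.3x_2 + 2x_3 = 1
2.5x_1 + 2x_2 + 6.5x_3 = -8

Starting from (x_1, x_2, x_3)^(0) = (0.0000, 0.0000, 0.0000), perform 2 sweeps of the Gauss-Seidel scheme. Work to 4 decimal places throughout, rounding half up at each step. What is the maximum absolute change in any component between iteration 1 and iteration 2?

0.1208

Iteration 1:
  x_1 = (-10 - (-1)·0.0000 - (1.9)·0.0000) / (4.9) = -2.0408
  x_2 = (1 - (-1.3)·-2.0408 - (2)·0.0000) / (7.3) = -0.2264
  x_3 = (-8 - (2.5)·-2.0408 - (2)·-0.2264) / (6.5) = -0.3762
Iteration 2:
  x_1 = (-10 - (-1)·-0.2264 - (1.9)·-0.3762) / (4.9) = -1.9411
  x_2 = (1 - (-1.3)·-1.9411 - (2)·-0.3762) / (7.3) = -0.1056
  x_3 = (-8 - (2.5)·-1.9411 - (2)·-0.1056) / (6.5) = -0.4517
Change: (0.0997, 0.1208, -0.0755) → max |·| = 0.1208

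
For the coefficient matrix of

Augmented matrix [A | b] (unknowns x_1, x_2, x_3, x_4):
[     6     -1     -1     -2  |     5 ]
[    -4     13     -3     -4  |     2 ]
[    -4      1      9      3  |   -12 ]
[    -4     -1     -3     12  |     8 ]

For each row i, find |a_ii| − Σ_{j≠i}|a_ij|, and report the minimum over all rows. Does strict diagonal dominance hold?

row 1: |6| − (1+1+2) = 2
row 2: |13| − (4+3+4) = 2
row 3: |9| − (4+1+3) = 1
row 4: |12| − (4+1+3) = 4
minimum over rows = 1 → strictly diagonally dominant (convergence guaranteed)

1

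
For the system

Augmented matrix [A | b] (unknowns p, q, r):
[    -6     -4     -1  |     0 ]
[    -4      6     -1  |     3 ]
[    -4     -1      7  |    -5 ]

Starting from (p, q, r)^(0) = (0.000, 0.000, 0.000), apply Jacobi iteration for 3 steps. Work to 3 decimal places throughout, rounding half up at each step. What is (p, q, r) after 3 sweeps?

(-0.147, 0.250, -0.782)

Iteration 1:
  p = (0 - (-4)·0.000 - (-1)·0.000) / (-6) = 0.000
  q = (3 - (-4)·0.000 - (-1)·0.000) / (6) = 0.500
  r = (-5 - (-4)·0.000 - (-1)·0.000) / (7) = -0.714
Iteration 2:
  p = (0 - (-4)·0.500 - (-1)·-0.714) / (-6) = -0.214
  q = (3 - (-4)·0.000 - (-1)·-0.714) / (6) = 0.381
  r = (-5 - (-4)·0.000 - (-1)·0.500) / (7) = -0.643
Iteration 3:
  p = (0 - (-4)·0.381 - (-1)·-0.643) / (-6) = -0.147
  q = (3 - (-4)·-0.214 - (-1)·-0.643) / (6) = 0.250
  r = (-5 - (-4)·-0.214 - (-1)·0.381) / (7) = -0.782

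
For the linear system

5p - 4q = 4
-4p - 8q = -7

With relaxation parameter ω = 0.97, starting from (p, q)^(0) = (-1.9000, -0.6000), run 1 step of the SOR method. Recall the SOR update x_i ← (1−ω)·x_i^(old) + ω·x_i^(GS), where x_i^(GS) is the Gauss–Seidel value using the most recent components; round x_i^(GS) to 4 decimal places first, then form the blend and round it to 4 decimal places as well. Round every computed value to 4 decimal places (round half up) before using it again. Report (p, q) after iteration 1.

(0.2534, 0.7079)

Iteration 1:
  p: GS value = (4 - (-4)·-0.6000) / (5) = 0.3200;  p ← (1−ω)·-1.9000 + ω·0.3200 = 0.2534
  q: GS value = (-7 - (-4)·0.2534) / (-8) = 0.7483;  q ← (1−ω)·-0.6000 + ω·0.7483 = 0.7079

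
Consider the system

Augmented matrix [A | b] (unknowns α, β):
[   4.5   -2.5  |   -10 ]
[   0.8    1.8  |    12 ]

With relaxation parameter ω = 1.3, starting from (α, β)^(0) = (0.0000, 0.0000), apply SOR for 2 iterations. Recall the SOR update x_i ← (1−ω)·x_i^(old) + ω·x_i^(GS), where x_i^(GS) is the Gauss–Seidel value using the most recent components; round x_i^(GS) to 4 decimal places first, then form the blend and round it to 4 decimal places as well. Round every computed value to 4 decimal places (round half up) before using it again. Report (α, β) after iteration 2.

(5.4425, 2.4214)

Iteration 1:
  α: GS value = (-10 - (-2.5)·0.0000) / (4.5) = -2.2222;  α ← (1−ω)·0.0000 + ω·-2.2222 = -2.8889
  β: GS value = (12 - (0.8)·-2.8889) / (1.8) = 7.9506;  β ← (1−ω)·0.0000 + ω·7.9506 = 10.3358
Iteration 2:
  α: GS value = (-10 - (-2.5)·10.3358) / (4.5) = 3.5199;  α ← (1−ω)·-2.8889 + ω·3.5199 = 5.4425
  β: GS value = (12 - (0.8)·5.4425) / (1.8) = 4.2478;  β ← (1−ω)·10.3358 + ω·4.2478 = 2.4214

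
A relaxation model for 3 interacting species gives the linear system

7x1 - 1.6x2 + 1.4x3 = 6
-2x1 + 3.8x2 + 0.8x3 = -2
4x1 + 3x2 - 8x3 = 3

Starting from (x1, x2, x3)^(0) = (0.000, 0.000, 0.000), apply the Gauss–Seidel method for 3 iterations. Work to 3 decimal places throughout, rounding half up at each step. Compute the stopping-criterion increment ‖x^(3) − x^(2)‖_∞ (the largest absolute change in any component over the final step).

0.003

Iteration 1:
  x1 = (6 - (-1.6)·0.000 - (1.4)·0.000) / (7) = 0.857
  x2 = (-2 - (-2)·0.857 - (0.8)·0.000) / (3.8) = -0.075
  x3 = (3 - (4)·0.857 - (3)·-0.075) / (-8) = 0.025
Iteration 2:
  x1 = (6 - (-1.6)·-0.075 - (1.4)·0.025) / (7) = 0.835
  x2 = (-2 - (-2)·0.835 - (0.8)·0.025) / (3.8) = -0.092
  x3 = (3 - (4)·0.835 - (3)·-0.092) / (-8) = 0.008
Iteration 3:
  x1 = (6 - (-1.6)·-0.092 - (1.4)·0.008) / (7) = 0.835
  x2 = (-2 - (-2)·0.835 - (0.8)·0.008) / (3.8) = -0.089
  x3 = (3 - (4)·0.835 - (3)·-0.089) / (-8) = 0.009
Change: (0.000, 0.003, 0.001) → max |·| = 0.003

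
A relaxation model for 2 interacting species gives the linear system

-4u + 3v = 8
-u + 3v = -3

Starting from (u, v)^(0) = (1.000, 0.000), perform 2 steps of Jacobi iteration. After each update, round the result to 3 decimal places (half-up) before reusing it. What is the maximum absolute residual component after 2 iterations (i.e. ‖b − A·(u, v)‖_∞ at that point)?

Iteration 1:
  u = (8 - (3)·0.000) / (-4) = -2.000
  v = (-3 - (-1)·1.000) / (3) = -0.667
Iteration 2:
  u = (8 - (3)·-0.667) / (-4) = -2.500
  v = (-3 - (-1)·-2.000) / (3) = -1.667
Residual b − A·x = (3.001, -0.499); ∞-norm = 3.001

3.001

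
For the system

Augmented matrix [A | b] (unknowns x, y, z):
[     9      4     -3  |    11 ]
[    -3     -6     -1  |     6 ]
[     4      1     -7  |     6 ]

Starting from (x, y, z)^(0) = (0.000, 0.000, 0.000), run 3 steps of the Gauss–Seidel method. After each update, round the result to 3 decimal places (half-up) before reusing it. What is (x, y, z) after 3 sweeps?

Iteration 1:
  x = (11 - (4)·0.000 - (-3)·0.000) / (9) = 1.222
  y = (6 - (-3)·1.222 - (-1)·0.000) / (-6) = -1.611
  z = (6 - (4)·1.222 - (1)·-1.611) / (-7) = -0.389
Iteration 2:
  x = (11 - (4)·-1.611 - (-3)·-0.389) / (9) = 1.809
  y = (6 - (-3)·1.809 - (-1)·-0.389) / (-6) = -1.840
  z = (6 - (4)·1.809 - (1)·-1.840) / (-7) = -0.086
Iteration 3:
  x = (11 - (4)·-1.840 - (-3)·-0.086) / (9) = 2.011
  y = (6 - (-3)·2.011 - (-1)·-0.086) / (-6) = -1.991
  z = (6 - (4)·2.011 - (1)·-1.991) / (-7) = 0.008

(2.011, -1.991, 0.008)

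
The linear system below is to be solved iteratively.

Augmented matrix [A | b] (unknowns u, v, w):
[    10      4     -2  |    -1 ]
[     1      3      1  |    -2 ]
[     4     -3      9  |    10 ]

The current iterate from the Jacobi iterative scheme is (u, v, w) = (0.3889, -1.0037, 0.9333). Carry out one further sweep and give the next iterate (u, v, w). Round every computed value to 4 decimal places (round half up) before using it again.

One sweep:
  u = (-1 - (4)·-1.0037 - (-2)·0.9333) / (10) = 0.4881
  v = (-2 - (1)·0.3889 - (1)·0.9333) / (3) = -1.1074
  w = (10 - (4)·0.3889 - (-3)·-1.0037) / (9) = 0.6037

(0.4881, -1.1074, 0.6037)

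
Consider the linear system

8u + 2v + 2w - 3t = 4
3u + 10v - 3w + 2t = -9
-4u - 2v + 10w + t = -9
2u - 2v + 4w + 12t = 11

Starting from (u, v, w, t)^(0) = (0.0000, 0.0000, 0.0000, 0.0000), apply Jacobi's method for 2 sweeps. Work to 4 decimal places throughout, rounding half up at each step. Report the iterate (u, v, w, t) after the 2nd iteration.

Iteration 1:
  u = (4 - (2)·0.0000 - (2)·0.0000 - (-3)·0.0000) / (8) = 0.5000
  v = (-9 - (3)·0.0000 - (-3)·0.0000 - (2)·0.0000) / (10) = -0.9000
  w = (-9 - (-4)·0.0000 - (-2)·0.0000 - (1)·0.0000) / (10) = -0.9000
  t = (11 - (2)·0.0000 - (-2)·0.0000 - (4)·0.0000) / (12) = 0.9167
Iteration 2:
  u = (4 - (2)·-0.9000 - (2)·-0.9000 - (-3)·0.9167) / (8) = 1.2938
  v = (-9 - (3)·0.5000 - (-3)·-0.9000 - (2)·0.9167) / (10) = -1.5033
  w = (-9 - (-4)·0.5000 - (-2)·-0.9000 - (1)·0.9167) / (10) = -0.9717
  t = (11 - (2)·0.5000 - (-2)·-0.9000 - (4)·-0.9000) / (12) = 0.9833

(1.2938, -1.5033, -0.9717, 0.9833)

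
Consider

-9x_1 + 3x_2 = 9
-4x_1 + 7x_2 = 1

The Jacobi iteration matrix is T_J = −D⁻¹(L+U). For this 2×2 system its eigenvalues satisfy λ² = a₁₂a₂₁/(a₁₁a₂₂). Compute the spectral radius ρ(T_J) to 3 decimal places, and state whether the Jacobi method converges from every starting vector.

a₁₂a₂₁/(a₁₁a₂₂) = (3)·(-4) / ((-9)·(7)) = 0.190476
ρ = √|0.190476| = √0.190476 = 0.436
ρ < 1, so Jacobi converges

0.436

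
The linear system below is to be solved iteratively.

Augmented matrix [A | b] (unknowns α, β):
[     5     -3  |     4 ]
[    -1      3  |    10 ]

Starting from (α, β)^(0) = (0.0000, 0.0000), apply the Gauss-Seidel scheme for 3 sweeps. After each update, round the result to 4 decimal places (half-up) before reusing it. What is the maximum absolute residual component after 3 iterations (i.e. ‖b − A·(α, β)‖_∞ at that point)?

0.4320

Iteration 1:
  α = (4 - (-3)·0.0000) / (5) = 0.8000
  β = (10 - (-1)·0.8000) / (3) = 3.6000
Iteration 2:
  α = (4 - (-3)·3.6000) / (5) = 2.9600
  β = (10 - (-1)·2.9600) / (3) = 4.3200
Iteration 3:
  α = (4 - (-3)·4.3200) / (5) = 3.3920
  β = (10 - (-1)·3.3920) / (3) = 4.4640
Residual b − A·x = (0.4320, 0.0000); ∞-norm = 0.4320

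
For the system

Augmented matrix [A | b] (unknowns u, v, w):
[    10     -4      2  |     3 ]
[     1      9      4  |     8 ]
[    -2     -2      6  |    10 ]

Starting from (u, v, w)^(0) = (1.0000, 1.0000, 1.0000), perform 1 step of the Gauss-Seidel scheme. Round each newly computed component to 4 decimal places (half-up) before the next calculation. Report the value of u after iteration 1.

0.5000

Iteration 1:
  u = (3 - (-4)·1.0000 - (2)·1.0000) / (10) = 0.5000
  v = (8 - (1)·0.5000 - (4)·1.0000) / (9) = 0.3889
  w = (10 - (-2)·0.5000 - (-2)·0.3889) / (6) = 1.9630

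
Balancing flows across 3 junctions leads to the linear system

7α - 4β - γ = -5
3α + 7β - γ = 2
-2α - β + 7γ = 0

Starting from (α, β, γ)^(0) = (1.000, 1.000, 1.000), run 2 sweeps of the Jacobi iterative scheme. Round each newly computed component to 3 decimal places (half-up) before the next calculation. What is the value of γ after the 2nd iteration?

0.000

Iteration 1:
  α = (-5 - (-4)·1.000 - (-1)·1.000) / (7) = 0.000
  β = (2 - (3)·1.000 - (-1)·1.000) / (7) = 0.000
  γ = (0 - (-2)·1.000 - (-1)·1.000) / (7) = 0.429
Iteration 2:
  α = (-5 - (-4)·0.000 - (-1)·0.429) / (7) = -0.653
  β = (2 - (3)·0.000 - (-1)·0.429) / (7) = 0.347
  γ = (0 - (-2)·0.000 - (-1)·0.000) / (7) = 0.000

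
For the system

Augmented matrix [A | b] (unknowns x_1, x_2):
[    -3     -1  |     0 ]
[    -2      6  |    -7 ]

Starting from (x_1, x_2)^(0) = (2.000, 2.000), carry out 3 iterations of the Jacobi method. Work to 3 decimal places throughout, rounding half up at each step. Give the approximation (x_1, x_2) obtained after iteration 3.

Iteration 1:
  x_1 = (0 - (-1)·2.000) / (-3) = -0.667
  x_2 = (-7 - (-2)·2.000) / (6) = -0.500
Iteration 2:
  x_1 = (0 - (-1)·-0.500) / (-3) = 0.167
  x_2 = (-7 - (-2)·-0.667) / (6) = -1.389
Iteration 3:
  x_1 = (0 - (-1)·-1.389) / (-3) = 0.463
  x_2 = (-7 - (-2)·0.167) / (6) = -1.111

(0.463, -1.111)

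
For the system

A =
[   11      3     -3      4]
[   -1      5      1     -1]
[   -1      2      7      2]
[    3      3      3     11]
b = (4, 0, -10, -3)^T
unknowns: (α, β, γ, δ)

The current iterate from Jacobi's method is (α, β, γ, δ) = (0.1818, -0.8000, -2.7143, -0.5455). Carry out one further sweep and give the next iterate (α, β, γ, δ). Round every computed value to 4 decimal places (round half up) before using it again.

(0.0399, 0.4701, -1.0182, 0.6361)

One sweep:
  α = (4 - (3)·-0.8000 - (-3)·-2.7143 - (4)·-0.5455) / (11) = 0.0399
  β = (0 - (-1)·0.1818 - (1)·-2.7143 - (-1)·-0.5455) / (5) = 0.4701
  γ = (-10 - (-1)·0.1818 - (2)·-0.8000 - (2)·-0.5455) / (7) = -1.0182
  δ = (-3 - (3)·0.1818 - (3)·-0.8000 - (3)·-2.7143) / (11) = 0.6361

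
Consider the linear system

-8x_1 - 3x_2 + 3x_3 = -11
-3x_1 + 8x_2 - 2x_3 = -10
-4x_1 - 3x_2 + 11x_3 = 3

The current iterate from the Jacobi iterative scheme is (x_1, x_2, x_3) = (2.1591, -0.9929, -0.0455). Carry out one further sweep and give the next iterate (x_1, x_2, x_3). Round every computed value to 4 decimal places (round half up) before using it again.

One sweep:
  x_1 = (-11 - (-3)·-0.9929 - (3)·-0.0455) / (-8) = 1.7303
  x_2 = (-10 - (-3)·2.1591 - (-2)·-0.0455) / (8) = -0.4517
  x_3 = (3 - (-4)·2.1591 - (-3)·-0.9929) / (11) = 0.7871

(1.7303, -0.4517, 0.7871)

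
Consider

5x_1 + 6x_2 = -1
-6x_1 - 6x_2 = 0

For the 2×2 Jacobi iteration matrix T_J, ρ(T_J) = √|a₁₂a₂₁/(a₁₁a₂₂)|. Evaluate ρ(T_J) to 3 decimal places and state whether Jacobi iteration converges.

a₁₂a₂₁/(a₁₁a₂₂) = (6)·(-6) / ((5)·(-6)) = 1.200000
ρ = √|1.200000| = √1.200000 = 1.095
ρ > 1, so Jacobi diverges

1.095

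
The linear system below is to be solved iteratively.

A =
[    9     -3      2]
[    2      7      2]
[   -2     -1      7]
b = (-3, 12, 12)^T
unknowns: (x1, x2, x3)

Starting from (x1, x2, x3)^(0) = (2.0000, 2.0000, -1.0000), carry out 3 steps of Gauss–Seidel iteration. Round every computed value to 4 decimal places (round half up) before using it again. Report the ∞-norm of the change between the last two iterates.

Iteration 1:
  x1 = (-3 - (-3)·2.0000 - (2)·-1.0000) / (9) = 0.5556
  x2 = (12 - (2)·0.5556 - (2)·-1.0000) / (7) = 1.8413
  x3 = (12 - (-2)·0.5556 - (-1)·1.8413) / (7) = 2.1361
Iteration 2:
  x1 = (-3 - (-3)·1.8413 - (2)·2.1361) / (9) = -0.1943
  x2 = (12 - (2)·-0.1943 - (2)·2.1361) / (7) = 1.1595
  x3 = (12 - (-2)·-0.1943 - (-1)·1.1595) / (7) = 1.8244
Iteration 3:
  x1 = (-3 - (-3)·1.1595 - (2)·1.8244) / (9) = -0.3523
  x2 = (12 - (2)·-0.3523 - (2)·1.8244) / (7) = 1.2937
  x3 = (12 - (-2)·-0.3523 - (-1)·1.2937) / (7) = 1.7984
Change: (-0.1580, 0.1342, -0.0260) → max |·| = 0.1580

0.1580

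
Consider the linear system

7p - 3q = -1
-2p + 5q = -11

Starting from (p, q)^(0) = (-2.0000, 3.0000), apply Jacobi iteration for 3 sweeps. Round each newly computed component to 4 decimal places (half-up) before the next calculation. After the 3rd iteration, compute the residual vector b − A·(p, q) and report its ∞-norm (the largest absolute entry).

Iteration 1:
  p = (-1 - (-3)·3.0000) / (7) = 1.1429
  q = (-11 - (-2)·-2.0000) / (5) = -3.0000
Iteration 2:
  p = (-1 - (-3)·-3.0000) / (7) = -1.4286
  q = (-11 - (-2)·1.1429) / (5) = -1.7428
Iteration 3:
  p = (-1 - (-3)·-1.7428) / (7) = -0.8898
  q = (-11 - (-2)·-1.4286) / (5) = -2.7714
Residual b − A·x = (-3.0856, 1.0774); ∞-norm = 3.0856

3.0856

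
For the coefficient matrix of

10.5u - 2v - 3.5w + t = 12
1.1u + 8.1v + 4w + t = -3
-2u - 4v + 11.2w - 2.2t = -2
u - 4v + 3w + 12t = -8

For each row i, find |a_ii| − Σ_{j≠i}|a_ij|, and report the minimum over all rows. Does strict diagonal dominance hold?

row 1: |10.5| − (2+3.5+1) = 4
row 2: |8.1| − (1.1+4+1) = 2
row 3: |11.2| − (2+4+2.2) = 3
row 4: |12| − (1+4+3) = 4
minimum over rows = 2 → strictly diagonally dominant (convergence guaranteed)

2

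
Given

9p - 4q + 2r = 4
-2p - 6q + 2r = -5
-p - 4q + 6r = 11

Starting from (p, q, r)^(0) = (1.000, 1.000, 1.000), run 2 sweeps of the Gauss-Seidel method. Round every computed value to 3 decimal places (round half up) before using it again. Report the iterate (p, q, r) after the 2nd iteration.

Iteration 1:
  p = (4 - (-4)·1.000 - (2)·1.000) / (9) = 0.667
  q = (-5 - (-2)·0.667 - (2)·1.000) / (-6) = 0.944
  r = (11 - (-1)·0.667 - (-4)·0.944) / (6) = 2.574
Iteration 2:
  p = (4 - (-4)·0.944 - (2)·2.574) / (9) = 0.292
  q = (-5 - (-2)·0.292 - (2)·2.574) / (-6) = 1.594
  r = (11 - (-1)·0.292 - (-4)·1.594) / (6) = 2.945

(0.292, 1.594, 2.945)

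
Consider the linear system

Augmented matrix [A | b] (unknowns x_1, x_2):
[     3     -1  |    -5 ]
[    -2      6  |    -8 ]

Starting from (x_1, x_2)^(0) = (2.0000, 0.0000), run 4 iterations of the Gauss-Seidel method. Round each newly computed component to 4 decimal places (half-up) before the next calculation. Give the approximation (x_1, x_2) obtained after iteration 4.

Iteration 1:
  x_1 = (-5 - (-1)·0.0000) / (3) = -1.6667
  x_2 = (-8 - (-2)·-1.6667) / (6) = -1.8889
Iteration 2:
  x_1 = (-5 - (-1)·-1.8889) / (3) = -2.2963
  x_2 = (-8 - (-2)·-2.2963) / (6) = -2.0988
Iteration 3:
  x_1 = (-5 - (-1)·-2.0988) / (3) = -2.3663
  x_2 = (-8 - (-2)·-2.3663) / (6) = -2.1221
Iteration 4:
  x_1 = (-5 - (-1)·-2.1221) / (3) = -2.3740
  x_2 = (-8 - (-2)·-2.3740) / (6) = -2.1247

(-2.3740, -2.1247)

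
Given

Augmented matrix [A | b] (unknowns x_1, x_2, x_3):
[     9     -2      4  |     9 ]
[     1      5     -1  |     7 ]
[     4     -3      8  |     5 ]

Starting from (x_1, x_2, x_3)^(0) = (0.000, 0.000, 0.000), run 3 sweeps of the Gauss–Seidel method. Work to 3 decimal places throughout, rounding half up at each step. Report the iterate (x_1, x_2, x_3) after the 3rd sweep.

Iteration 1:
  x_1 = (9 - (-2)·0.000 - (4)·0.000) / (9) = 1.000
  x_2 = (7 - (1)·1.000 - (-1)·0.000) / (5) = 1.200
  x_3 = (5 - (4)·1.000 - (-3)·1.200) / (8) = 0.575
Iteration 2:
  x_1 = (9 - (-2)·1.200 - (4)·0.575) / (9) = 1.011
  x_2 = (7 - (1)·1.011 - (-1)·0.575) / (5) = 1.313
  x_3 = (5 - (4)·1.011 - (-3)·1.313) / (8) = 0.612
Iteration 3:
  x_1 = (9 - (-2)·1.313 - (4)·0.612) / (9) = 1.020
  x_2 = (7 - (1)·1.020 - (-1)·0.612) / (5) = 1.318
  x_3 = (5 - (4)·1.020 - (-3)·1.318) / (8) = 0.609

(1.020, 1.318, 0.609)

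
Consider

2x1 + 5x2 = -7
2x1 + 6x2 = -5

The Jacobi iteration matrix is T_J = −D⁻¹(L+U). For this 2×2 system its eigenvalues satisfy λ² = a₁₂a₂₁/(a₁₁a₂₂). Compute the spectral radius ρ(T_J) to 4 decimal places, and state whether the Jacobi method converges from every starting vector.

a₁₂a₂₁/(a₁₁a₂₂) = (5)·(2) / ((2)·(6)) = 0.833333
ρ = √|0.833333| = √0.833333 = 0.9129
ρ < 1, so Jacobi converges

0.9129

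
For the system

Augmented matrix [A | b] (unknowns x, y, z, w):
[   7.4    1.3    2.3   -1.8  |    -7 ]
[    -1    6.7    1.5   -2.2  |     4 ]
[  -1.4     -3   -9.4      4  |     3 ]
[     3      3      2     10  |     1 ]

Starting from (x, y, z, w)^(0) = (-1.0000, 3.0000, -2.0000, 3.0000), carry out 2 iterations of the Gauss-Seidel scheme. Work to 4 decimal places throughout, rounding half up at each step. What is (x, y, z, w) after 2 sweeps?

(-1.5328, 0.1183, -0.3557, 0.5955)

Iteration 1:
  x = (-7 - (1.3)·3.0000 - (2.3)·-2.0000 - (-1.8)·3.0000) / (7.4) = -0.1216
  y = (4 - (-1)·-0.1216 - (1.5)·-2.0000 - (-2.2)·3.0000) / (6.7) = 2.0117
  z = (3 - (-1.4)·-0.1216 - (-3)·2.0117 - (4)·3.0000) / (-9.4) = 0.3335
  w = (1 - (3)·-0.1216 - (3)·2.0117 - (2)·0.3335) / (10) = -0.5337
Iteration 2:
  x = (-7 - (1.3)·2.0117 - (2.3)·0.3335 - (-1.8)·-0.5337) / (7.4) = -1.5328
  y = (4 - (-1)·-1.5328 - (1.5)·0.3335 - (-2.2)·-0.5337) / (6.7) = 0.1183
  z = (3 - (-1.4)·-1.5328 - (-3)·0.1183 - (4)·-0.5337) / (-9.4) = -0.3557
  w = (1 - (3)·-1.5328 - (3)·0.1183 - (2)·-0.3557) / (10) = 0.5955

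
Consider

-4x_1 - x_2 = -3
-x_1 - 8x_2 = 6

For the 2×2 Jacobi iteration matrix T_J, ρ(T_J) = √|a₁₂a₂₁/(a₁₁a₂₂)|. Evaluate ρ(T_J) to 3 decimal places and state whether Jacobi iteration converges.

a₁₂a₂₁/(a₁₁a₂₂) = (-1)·(-1) / ((-4)·(-8)) = 0.031250
ρ = √|0.031250| = √0.031250 = 0.177
ρ < 1, so Jacobi converges

0.177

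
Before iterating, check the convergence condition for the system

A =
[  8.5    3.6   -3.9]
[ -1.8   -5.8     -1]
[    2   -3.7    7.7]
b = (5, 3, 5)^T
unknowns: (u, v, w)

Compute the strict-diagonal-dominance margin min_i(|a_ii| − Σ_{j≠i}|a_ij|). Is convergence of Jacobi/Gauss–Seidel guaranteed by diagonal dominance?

row 1: |8.5| − (3.6+3.9) = 1
row 2: |-5.8| − (1.8+1) = 3
row 3: |7.7| − (2+3.7) = 2
minimum over rows = 1 → strictly diagonally dominant (convergence guaranteed)

1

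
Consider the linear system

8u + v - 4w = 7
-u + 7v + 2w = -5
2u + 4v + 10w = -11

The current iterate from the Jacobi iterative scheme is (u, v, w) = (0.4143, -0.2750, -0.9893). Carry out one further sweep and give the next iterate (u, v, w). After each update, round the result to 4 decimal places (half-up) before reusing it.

(0.4147, -0.3724, -1.0729)

One sweep:
  u = (7 - (1)·-0.2750 - (-4)·-0.9893) / (8) = 0.4147
  v = (-5 - (-1)·0.4143 - (2)·-0.9893) / (7) = -0.3724
  w = (-11 - (2)·0.4143 - (4)·-0.2750) / (10) = -1.0729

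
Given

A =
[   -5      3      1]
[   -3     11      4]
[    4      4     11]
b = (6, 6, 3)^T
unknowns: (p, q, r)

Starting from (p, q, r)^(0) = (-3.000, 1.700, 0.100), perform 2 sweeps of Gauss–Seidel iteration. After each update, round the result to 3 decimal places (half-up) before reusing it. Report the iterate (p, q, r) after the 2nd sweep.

(-0.889, 0.244, 0.507)

Iteration 1:
  p = (6 - (3)·1.700 - (1)·0.100) / (-5) = -0.160
  q = (6 - (-3)·-0.160 - (4)·0.100) / (11) = 0.465
  r = (3 - (4)·-0.160 - (4)·0.465) / (11) = 0.162
Iteration 2:
  p = (6 - (3)·0.465 - (1)·0.162) / (-5) = -0.889
  q = (6 - (-3)·-0.889 - (4)·0.162) / (11) = 0.244
  r = (3 - (4)·-0.889 - (4)·0.244) / (11) = 0.507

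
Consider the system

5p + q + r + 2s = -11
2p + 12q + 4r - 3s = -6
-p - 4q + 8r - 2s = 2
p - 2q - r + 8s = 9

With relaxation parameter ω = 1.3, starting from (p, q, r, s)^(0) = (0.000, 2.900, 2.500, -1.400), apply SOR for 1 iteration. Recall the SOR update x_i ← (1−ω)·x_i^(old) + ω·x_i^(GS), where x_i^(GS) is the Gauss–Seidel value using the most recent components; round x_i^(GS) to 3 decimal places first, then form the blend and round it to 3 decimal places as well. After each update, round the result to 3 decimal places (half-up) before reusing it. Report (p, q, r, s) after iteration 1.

Iteration 1:
  p: GS value = (-11 - (1)·2.900 - (1)·2.500 - (2)·-1.400) / (5) = -2.720;  p ← (1−ω)·0.000 + ω·-2.720 = -3.536
  q: GS value = (-6 - (2)·-3.536 - (4)·2.500 - (-3)·-1.400) / (12) = -1.094;  q ← (1−ω)·2.900 + ω·-1.094 = -2.292
  r: GS value = (2 - (-1)·-3.536 - (-4)·-2.292 - (-2)·-1.400) / (8) = -1.688;  r ← (1−ω)·2.500 + ω·-1.688 = -2.944
  s: GS value = (9 - (1)·-3.536 - (-2)·-2.292 - (-1)·-2.944) / (8) = 0.626;  s ← (1−ω)·-1.400 + ω·0.626 = 1.234

(-3.536, -2.292, -2.944, 1.234)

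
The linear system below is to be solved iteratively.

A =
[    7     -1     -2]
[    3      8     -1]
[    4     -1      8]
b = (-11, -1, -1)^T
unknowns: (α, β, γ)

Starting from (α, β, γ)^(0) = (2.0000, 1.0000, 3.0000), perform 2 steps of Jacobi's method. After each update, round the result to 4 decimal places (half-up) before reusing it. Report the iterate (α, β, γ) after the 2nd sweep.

Iteration 1:
  α = (-11 - (-1)·1.0000 - (-2)·3.0000) / (7) = -0.5714
  β = (-1 - (3)·2.0000 - (-1)·3.0000) / (8) = -0.5000
  γ = (-1 - (4)·2.0000 - (-1)·1.0000) / (8) = -1.0000
Iteration 2:
  α = (-11 - (-1)·-0.5000 - (-2)·-1.0000) / (7) = -1.9286
  β = (-1 - (3)·-0.5714 - (-1)·-1.0000) / (8) = -0.0357
  γ = (-1 - (4)·-0.5714 - (-1)·-0.5000) / (8) = 0.0982

(-1.9286, -0.0357, 0.0982)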